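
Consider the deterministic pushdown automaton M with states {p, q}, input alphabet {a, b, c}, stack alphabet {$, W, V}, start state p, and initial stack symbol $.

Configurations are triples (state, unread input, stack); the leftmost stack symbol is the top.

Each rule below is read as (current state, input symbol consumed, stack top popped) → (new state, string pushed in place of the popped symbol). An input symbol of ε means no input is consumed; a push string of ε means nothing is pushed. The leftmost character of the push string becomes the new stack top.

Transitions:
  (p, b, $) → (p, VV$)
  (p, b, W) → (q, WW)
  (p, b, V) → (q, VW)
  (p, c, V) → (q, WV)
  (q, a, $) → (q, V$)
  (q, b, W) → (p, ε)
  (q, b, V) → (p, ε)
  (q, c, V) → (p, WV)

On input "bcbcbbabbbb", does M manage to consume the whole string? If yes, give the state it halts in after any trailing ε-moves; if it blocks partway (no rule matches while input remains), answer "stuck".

stuck

(p, bcbcbbabbbb, $)
  read b, top $: go to p, push VV$ → (p, cbcbbabbbb, VV$)
  read c, top V: go to q, push WV → (q, bcbbabbbb, WVV$)
  read b, top W: go to p, push ε → (p, cbbabbbb, VV$)
  read c, top V: go to q, push WV → (q, bbabbbb, WVV$)
  read b, top W: go to p, push ε → (p, babbbb, VV$)
  read b, top V: go to q, push VW → (q, abbbb, VWV$)
No transition for (q, a, top V); M blocks with input abbbb remaining.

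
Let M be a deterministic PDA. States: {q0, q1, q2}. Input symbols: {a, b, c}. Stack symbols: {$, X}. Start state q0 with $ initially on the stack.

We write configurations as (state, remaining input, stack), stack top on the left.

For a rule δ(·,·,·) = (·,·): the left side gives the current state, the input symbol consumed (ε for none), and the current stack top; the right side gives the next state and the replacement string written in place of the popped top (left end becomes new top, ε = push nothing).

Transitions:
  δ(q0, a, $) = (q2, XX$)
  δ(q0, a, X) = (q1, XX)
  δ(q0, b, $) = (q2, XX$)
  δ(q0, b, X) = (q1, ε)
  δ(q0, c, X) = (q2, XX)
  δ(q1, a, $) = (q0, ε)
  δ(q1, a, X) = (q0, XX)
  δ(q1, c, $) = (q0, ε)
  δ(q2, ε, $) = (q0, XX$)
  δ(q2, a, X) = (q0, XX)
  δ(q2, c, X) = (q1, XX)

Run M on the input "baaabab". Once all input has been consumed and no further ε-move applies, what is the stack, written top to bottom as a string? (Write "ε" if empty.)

XXXX$

(q0, baaabab, $)
  read b, top $: go to q2, push XX$ → (q2, aaabab, XX$)
  read a, top X: go to q0, push XX → (q0, aabab, XXX$)
  read a, top X: go to q1, push XX → (q1, abab, XXXX$)
  read a, top X: go to q0, push XX → (q0, bab, XXXXX$)
  read b, top X: go to q1, push ε → (q1, ab, XXXX$)
  read a, top X: go to q0, push XX → (q0, b, XXXXX$)
  read b, top X: go to q1, push ε → (q1, ε, XXXX$)
All input consumed in state q1 with stack XXXX$.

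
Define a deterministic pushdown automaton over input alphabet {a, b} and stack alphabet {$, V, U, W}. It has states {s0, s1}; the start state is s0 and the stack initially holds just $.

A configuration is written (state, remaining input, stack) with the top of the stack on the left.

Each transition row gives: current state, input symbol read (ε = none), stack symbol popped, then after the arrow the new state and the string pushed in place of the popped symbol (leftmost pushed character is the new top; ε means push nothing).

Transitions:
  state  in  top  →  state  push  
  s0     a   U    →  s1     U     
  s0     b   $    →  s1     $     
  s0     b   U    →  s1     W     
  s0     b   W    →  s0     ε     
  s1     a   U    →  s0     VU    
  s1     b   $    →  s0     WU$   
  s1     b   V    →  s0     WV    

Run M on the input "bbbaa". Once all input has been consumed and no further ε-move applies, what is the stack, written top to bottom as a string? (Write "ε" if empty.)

VU$

(s0, bbbaa, $)
  read b, top $: go to s1, push $ → (s1, bbaa, $)
  read b, top $: go to s0, push WU$ → (s0, baa, WU$)
  read b, top W: go to s0, push ε → (s0, aa, U$)
  read a, top U: go to s1, push U → (s1, a, U$)
  read a, top U: go to s0, push VU → (s0, ε, VU$)
All input consumed in state s0 with stack VU$.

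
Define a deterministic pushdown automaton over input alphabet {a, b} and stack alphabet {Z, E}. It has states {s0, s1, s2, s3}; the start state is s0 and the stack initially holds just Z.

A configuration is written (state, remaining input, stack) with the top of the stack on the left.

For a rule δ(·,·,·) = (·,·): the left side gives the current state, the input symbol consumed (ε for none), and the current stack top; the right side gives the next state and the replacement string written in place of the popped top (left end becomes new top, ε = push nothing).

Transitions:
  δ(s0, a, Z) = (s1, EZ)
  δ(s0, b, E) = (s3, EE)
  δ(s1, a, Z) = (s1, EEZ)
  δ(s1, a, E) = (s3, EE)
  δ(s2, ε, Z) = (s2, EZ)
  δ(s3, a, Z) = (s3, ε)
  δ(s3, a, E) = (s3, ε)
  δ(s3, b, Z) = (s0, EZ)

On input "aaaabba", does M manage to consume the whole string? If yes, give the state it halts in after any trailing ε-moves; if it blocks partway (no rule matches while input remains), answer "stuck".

s3

(s0, aaaabba, Z)
  read a, top Z: go to s1, push EZ → (s1, aaabba, EZ)
  read a, top E: go to s3, push EE → (s3, aabba, EEZ)
  read a, top E: go to s3, push ε → (s3, abba, EZ)
  read a, top E: go to s3, push ε → (s3, bba, Z)
  read b, top Z: go to s0, push EZ → (s0, ba, EZ)
  read b, top E: go to s3, push EE → (s3, a, EEZ)
  read a, top E: go to s3, push ε → (s3, ε, EZ)
All input consumed; M is in state s3.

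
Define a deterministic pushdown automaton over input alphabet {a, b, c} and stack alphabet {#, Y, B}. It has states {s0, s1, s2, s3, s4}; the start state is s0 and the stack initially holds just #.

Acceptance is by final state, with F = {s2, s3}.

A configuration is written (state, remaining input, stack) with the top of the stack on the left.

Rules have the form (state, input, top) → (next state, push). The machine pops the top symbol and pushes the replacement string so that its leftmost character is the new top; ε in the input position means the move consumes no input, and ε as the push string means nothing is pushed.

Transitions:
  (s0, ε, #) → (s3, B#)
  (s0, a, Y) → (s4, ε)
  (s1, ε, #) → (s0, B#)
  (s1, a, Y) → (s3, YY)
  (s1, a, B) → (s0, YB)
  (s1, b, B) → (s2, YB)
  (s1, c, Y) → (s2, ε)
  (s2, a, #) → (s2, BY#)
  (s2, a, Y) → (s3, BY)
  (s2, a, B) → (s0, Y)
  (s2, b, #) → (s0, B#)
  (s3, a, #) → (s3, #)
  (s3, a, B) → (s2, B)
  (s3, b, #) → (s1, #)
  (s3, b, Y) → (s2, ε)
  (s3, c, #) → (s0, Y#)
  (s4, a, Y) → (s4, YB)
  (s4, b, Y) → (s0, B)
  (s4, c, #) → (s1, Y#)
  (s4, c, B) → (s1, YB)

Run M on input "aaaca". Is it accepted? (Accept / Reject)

Accept

(s0, aaaca, #)
  ε-move, top #: go to s3, push B# → (s3, aaaca, B#)
  read a, top B: go to s2, push B → (s2, aaca, B#)
  read a, top B: go to s0, push Y → (s0, aca, Y#)
  read a, top Y: go to s4, push ε → (s4, ca, #)
  read c, top #: go to s1, push Y# → (s1, a, Y#)
  read a, top Y: go to s3, push YY → (s3, ε, YY#)
All input consumed; state s3 ∈ F.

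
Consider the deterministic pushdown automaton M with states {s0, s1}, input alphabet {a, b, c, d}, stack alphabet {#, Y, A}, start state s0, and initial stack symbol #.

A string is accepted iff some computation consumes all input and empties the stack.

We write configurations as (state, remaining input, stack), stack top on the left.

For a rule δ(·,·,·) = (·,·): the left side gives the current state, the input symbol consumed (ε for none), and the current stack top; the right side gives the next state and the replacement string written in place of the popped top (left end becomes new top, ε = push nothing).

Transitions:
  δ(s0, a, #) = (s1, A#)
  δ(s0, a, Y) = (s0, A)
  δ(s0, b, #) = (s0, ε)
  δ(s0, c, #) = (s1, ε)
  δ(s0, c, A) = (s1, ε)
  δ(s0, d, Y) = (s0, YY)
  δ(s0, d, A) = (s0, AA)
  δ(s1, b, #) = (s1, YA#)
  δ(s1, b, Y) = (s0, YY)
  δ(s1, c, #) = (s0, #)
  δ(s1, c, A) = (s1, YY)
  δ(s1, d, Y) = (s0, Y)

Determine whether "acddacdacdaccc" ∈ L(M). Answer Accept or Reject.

Accept

(s0, acddacdacdaccc, #)
  read a, top #: go to s1, push A# → (s1, cddacdacdaccc, A#)
  read c, top A: go to s1, push YY → (s1, ddacdacdaccc, YY#)
  read d, top Y: go to s0, push Y → (s0, dacdacdaccc, YY#)
  read d, top Y: go to s0, push YY → (s0, acdacdaccc, YYY#)
  read a, top Y: go to s0, push A → (s0, cdacdaccc, AYY#)
  read c, top A: go to s1, push ε → (s1, dacdaccc, YY#)
  read d, top Y: go to s0, push Y → (s0, acdaccc, YY#)
  read a, top Y: go to s0, push A → (s0, cdaccc, AY#)
  read c, top A: go to s1, push ε → (s1, daccc, Y#)
  read d, top Y: go to s0, push Y → (s0, accc, Y#)
  read a, top Y: go to s0, push A → (s0, ccc, A#)
  read c, top A: go to s1, push ε → (s1, cc, #)
  read c, top #: go to s0, push # → (s0, c, #)
  read c, top #: go to s1, push ε → (s1, ε, ε)
All input consumed and the stack is empty.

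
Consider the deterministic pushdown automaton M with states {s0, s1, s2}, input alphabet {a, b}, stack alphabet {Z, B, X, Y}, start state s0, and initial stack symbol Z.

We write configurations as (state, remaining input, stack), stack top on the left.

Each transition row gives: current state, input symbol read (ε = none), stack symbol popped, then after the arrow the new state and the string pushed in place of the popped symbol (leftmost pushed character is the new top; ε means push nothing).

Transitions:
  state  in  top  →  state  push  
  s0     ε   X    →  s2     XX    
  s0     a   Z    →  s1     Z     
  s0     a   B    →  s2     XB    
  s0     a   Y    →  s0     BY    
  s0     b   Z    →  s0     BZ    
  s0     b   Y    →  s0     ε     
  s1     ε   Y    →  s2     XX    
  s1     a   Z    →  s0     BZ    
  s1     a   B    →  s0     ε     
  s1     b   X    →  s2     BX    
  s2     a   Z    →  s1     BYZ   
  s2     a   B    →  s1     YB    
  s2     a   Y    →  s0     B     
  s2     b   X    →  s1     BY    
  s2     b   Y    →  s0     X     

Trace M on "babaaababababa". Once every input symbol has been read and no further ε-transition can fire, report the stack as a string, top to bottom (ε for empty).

XBYBZ

(s0, babaaababababa, Z) ⊢ (s0, abaaababababa, BZ) ⊢ (s2, baaababababa, XBZ) ⊢ (s1, aaababababa, BYBZ) ⊢ (s0, aababababa, YBZ) ⊢ (s0, ababababa, BYBZ) ⊢ (s2, babababa, XBYBZ) ⊢ (s1, abababa, BYBYBZ) ⊢ (s0, bababa, YBYBZ) ⊢ (s0, ababa, BYBZ) ⊢ (s2, baba, XBYBZ) ⊢ (s1, aba, BYBYBZ) ⊢ (s0, ba, YBYBZ) ⊢ (s0, a, BYBZ) ⊢ (s2, ε, XBYBZ)
All input consumed in state s2 with stack XBYBZ.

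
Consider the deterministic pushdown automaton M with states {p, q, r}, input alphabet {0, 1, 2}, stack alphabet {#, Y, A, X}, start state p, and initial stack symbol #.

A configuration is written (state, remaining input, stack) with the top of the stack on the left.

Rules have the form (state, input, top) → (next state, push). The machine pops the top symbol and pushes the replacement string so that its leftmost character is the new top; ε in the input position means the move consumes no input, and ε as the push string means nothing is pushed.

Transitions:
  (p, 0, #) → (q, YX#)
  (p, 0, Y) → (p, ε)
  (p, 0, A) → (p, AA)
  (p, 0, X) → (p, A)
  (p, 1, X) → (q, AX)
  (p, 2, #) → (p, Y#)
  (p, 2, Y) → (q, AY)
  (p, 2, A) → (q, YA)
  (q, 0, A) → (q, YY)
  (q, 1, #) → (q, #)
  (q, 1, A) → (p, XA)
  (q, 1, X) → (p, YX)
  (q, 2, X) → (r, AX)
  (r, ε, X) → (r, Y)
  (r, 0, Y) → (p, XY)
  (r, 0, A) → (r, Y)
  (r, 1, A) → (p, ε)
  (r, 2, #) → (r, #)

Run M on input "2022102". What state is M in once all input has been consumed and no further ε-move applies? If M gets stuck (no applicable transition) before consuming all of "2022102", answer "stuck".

q

(p, 2022102, #)
  read 2, top #: go to p, push Y# → (p, 022102, Y#)
  read 0, top Y: go to p, push ε → (p, 22102, #)
  read 2, top #: go to p, push Y# → (p, 2102, Y#)
  read 2, top Y: go to q, push AY → (q, 102, AY#)
  read 1, top A: go to p, push XA → (p, 02, XAY#)
  read 0, top X: go to p, push A → (p, 2, AAY#)
  read 2, top A: go to q, push YA → (q, ε, YAAY#)
All input consumed; M is in state q.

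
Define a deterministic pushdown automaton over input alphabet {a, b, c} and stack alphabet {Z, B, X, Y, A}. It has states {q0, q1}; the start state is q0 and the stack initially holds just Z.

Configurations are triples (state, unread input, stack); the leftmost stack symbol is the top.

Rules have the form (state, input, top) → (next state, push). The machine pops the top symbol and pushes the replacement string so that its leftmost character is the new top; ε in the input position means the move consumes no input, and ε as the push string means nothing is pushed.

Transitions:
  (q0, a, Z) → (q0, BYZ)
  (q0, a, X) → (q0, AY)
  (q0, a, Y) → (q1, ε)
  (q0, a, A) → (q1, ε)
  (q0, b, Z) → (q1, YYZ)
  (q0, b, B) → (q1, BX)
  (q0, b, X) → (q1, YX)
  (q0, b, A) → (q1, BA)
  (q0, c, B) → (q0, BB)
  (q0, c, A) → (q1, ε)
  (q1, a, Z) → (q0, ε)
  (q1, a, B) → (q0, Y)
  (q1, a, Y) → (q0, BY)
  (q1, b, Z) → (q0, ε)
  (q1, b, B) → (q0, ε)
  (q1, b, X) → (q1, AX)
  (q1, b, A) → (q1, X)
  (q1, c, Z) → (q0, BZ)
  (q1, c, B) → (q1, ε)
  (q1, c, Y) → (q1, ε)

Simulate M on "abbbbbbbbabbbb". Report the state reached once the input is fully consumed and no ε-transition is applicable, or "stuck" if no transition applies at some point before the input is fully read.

(q0, abbbbbbbbabbbb, Z) ⊢ (q0, bbbbbbbbabbbb, BYZ) ⊢ (q1, bbbbbbbabbbb, BXYZ) ⊢ (q0, bbbbbbabbbb, XYZ) ⊢ (q1, bbbbbabbbb, YXYZ)
No transition for (q1, b, top Y); M blocks with input bbbbbabbbb remaining.

stuck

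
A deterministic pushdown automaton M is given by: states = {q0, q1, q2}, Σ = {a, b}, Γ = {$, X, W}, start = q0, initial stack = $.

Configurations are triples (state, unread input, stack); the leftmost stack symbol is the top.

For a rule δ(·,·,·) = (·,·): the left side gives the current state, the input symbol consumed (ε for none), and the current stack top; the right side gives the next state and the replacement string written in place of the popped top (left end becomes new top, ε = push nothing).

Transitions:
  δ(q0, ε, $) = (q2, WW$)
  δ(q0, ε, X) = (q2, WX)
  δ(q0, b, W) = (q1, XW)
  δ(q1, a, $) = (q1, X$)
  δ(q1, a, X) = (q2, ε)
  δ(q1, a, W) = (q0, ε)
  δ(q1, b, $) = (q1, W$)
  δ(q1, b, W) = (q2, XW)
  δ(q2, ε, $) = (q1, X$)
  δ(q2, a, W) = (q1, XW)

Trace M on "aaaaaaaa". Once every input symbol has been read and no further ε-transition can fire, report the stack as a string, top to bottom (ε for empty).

WW$

(q0, aaaaaaaa, $)
  ε-move, top $: go to q2, push WW$ → (q2, aaaaaaaa, WW$)
  read a, top W: go to q1, push XW → (q1, aaaaaaa, XWW$)
  read a, top X: go to q2, push ε → (q2, aaaaaa, WW$)
  read a, top W: go to q1, push XW → (q1, aaaaa, XWW$)
  read a, top X: go to q2, push ε → (q2, aaaa, WW$)
  read a, top W: go to q1, push XW → (q1, aaa, XWW$)
  read a, top X: go to q2, push ε → (q2, aa, WW$)
  read a, top W: go to q1, push XW → (q1, a, XWW$)
  read a, top X: go to q2, push ε → (q2, ε, WW$)
All input consumed in state q2 with stack WW$.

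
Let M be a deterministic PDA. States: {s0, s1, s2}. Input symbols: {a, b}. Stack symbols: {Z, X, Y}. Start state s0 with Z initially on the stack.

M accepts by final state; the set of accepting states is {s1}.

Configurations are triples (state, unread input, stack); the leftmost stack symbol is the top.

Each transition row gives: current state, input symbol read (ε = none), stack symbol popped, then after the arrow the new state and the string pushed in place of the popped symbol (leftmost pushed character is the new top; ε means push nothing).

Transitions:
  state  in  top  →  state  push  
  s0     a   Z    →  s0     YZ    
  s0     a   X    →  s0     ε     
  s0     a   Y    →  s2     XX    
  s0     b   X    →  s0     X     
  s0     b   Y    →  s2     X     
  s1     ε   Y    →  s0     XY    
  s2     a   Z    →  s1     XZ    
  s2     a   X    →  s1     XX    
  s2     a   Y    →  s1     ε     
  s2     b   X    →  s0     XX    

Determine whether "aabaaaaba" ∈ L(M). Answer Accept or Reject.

(s0, aabaaaaba, Z)
  read a, top Z: go to s0, push YZ → (s0, abaaaaba, YZ)
  read a, top Y: go to s2, push XX → (s2, baaaaba, XXZ)
  read b, top X: go to s0, push XX → (s0, aaaaba, XXXZ)
  read a, top X: go to s0, push ε → (s0, aaaba, XXZ)
  read a, top X: go to s0, push ε → (s0, aaba, XZ)
  read a, top X: go to s0, push ε → (s0, aba, Z)
  read a, top Z: go to s0, push YZ → (s0, ba, YZ)
  read b, top Y: go to s2, push X → (s2, a, XZ)
  read a, top X: go to s1, push XX → (s1, ε, XXZ)
All input consumed; state s1 ∈ F.

Accept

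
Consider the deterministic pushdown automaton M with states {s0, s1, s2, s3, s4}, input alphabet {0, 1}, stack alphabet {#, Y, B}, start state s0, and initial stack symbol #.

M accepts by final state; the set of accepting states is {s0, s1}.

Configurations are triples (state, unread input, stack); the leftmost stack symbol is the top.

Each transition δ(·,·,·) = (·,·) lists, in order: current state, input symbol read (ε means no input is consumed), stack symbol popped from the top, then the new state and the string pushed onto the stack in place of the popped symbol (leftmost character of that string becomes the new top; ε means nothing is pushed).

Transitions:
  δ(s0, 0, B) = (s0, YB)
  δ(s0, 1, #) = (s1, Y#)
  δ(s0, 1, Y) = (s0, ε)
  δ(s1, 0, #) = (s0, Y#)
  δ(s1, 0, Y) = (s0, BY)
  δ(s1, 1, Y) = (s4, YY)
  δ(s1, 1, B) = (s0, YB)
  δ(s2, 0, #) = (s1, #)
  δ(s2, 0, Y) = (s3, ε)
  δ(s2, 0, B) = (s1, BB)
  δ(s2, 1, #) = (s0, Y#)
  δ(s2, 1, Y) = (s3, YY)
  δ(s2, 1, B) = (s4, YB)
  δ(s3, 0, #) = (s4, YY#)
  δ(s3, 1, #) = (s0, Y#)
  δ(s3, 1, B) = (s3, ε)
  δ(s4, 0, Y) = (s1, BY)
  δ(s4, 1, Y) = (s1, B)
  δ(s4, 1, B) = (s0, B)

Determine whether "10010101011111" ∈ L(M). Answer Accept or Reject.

Reject

(s0, 10010101011111, #) ⊢ (s1, 0010101011111, Y#) ⊢ (s0, 010101011111, BY#) ⊢ (s0, 10101011111, YBY#) ⊢ (s0, 0101011111, BY#) ⊢ (s0, 101011111, YBY#) ⊢ (s0, 01011111, BY#) ⊢ (s0, 1011111, YBY#) ⊢ (s0, 011111, BY#) ⊢ (s0, 11111, YBY#) ⊢ (s0, 1111, BY#)
No transition applies at (s0, 1111, BY#); input not fully consumed.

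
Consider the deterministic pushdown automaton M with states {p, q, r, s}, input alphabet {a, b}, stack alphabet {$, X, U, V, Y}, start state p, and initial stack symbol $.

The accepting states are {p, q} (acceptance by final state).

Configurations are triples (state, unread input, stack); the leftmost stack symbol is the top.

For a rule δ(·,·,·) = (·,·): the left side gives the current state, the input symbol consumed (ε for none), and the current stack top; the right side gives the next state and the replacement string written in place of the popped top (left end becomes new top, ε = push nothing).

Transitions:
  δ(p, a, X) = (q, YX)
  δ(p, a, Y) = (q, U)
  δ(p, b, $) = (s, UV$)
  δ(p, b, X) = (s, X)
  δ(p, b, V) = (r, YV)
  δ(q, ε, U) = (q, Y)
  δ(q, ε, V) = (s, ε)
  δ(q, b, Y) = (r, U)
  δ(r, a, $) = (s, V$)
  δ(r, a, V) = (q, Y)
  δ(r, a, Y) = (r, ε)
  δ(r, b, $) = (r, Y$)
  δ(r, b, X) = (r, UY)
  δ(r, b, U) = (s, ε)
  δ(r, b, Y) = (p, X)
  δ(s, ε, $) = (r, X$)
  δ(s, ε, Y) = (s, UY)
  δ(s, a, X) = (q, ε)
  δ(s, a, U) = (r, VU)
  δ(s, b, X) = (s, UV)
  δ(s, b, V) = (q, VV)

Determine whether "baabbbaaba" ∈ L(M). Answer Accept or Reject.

(p, baabbbaaba, $) ⊢ (s, aabbbaaba, UV$) ⊢ (r, abbbaaba, VUV$) ⊢ (q, bbbaaba, YUV$) ⊢ (r, bbaaba, UUV$) ⊢ (s, baaba, UV$)
No transition applies at (s, baaba, UV$); input not fully consumed.

Reject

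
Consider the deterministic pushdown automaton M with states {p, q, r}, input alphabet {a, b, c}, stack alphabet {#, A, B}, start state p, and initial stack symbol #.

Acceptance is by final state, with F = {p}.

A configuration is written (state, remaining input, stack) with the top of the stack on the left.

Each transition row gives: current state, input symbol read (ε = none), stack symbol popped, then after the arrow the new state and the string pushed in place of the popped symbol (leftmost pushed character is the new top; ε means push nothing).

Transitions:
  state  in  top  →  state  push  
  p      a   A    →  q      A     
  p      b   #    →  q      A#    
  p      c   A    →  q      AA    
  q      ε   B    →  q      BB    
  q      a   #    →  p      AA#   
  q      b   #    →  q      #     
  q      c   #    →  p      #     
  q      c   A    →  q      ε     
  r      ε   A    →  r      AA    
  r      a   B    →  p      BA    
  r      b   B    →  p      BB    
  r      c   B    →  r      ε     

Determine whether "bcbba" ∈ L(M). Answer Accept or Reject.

Accept

(p, bcbba, #)
  read b, top #: go to q, push A# → (q, cbba, A#)
  read c, top A: go to q, push ε → (q, bba, #)
  read b, top #: go to q, push # → (q, ba, #)
  read b, top #: go to q, push # → (q, a, #)
  read a, top #: go to p, push AA# → (p, ε, AA#)
All input consumed; state p ∈ F.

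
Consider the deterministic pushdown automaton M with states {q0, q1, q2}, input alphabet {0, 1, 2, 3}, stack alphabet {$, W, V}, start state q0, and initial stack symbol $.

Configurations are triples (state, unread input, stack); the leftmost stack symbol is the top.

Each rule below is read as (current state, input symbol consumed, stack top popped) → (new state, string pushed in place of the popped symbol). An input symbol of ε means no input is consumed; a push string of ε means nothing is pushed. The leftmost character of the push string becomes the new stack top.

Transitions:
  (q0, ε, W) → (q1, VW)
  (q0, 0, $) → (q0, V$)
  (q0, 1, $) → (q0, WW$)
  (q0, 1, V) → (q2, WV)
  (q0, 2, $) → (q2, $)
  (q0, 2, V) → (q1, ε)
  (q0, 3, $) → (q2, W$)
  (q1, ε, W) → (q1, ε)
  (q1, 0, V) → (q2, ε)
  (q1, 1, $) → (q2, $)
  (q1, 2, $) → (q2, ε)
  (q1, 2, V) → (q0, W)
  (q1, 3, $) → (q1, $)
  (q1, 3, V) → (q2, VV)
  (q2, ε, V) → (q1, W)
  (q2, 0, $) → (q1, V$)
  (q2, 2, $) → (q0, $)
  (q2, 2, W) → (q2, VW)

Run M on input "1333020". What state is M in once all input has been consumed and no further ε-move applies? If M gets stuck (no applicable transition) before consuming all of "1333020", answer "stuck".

(q0, 1333020, $)
  read 1, top $: go to q0, push WW$ → (q0, 333020, WW$)
  ε-move, top W: go to q1, push VW → (q1, 333020, VWW$)
  read 3, top V: go to q2, push VV → (q2, 33020, VVWW$)
  ε-move, top V: go to q1, push W → (q1, 33020, WVWW$)
  ε-move, top W: go to q1, push ε → (q1, 33020, VWW$)
  read 3, top V: go to q2, push VV → (q2, 3020, VVWW$)
  ε-move, top V: go to q1, push W → (q1, 3020, WVWW$)
  ε-move, top W: go to q1, push ε → (q1, 3020, VWW$)
  read 3, top V: go to q2, push VV → (q2, 020, VVWW$)
  ε-move, top V: go to q1, push W → (q1, 020, WVWW$)
  ε-move, top W: go to q1, push ε → (q1, 020, VWW$)
  read 0, top V: go to q2, push ε → (q2, 20, WW$)
  read 2, top W: go to q2, push VW → (q2, 0, VWW$)
  ε-move, top V: go to q1, push W → (q1, 0, WWW$)
  ε-move, top W: go to q1, push ε → (q1, 0, WW$)
  ε-move, top W: go to q1, push ε → (q1, 0, W$)
  ε-move, top W: go to q1, push ε → (q1, 0, $)
No transition for (q1, 0, top $); M blocks with input 0 remaining.

stuck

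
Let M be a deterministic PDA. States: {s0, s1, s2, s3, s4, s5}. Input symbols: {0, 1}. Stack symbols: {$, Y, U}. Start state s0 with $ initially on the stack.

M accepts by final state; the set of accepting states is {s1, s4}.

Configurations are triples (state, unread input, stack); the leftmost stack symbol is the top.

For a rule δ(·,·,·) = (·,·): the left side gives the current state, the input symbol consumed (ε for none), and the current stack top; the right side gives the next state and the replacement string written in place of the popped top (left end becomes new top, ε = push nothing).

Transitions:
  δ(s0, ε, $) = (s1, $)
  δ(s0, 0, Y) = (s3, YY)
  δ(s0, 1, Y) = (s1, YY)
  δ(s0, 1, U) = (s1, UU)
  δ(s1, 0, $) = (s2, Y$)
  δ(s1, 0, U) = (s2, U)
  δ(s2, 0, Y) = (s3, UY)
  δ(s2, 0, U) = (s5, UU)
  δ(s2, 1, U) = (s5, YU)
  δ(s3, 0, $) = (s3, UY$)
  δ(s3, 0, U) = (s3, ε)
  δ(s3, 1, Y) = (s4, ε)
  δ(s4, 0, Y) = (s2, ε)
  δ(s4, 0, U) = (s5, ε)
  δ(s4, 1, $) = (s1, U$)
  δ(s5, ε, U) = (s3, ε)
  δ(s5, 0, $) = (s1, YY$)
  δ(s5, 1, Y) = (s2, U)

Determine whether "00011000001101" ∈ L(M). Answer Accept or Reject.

(s0, 00011000001101, $) ⊢ (s1, 00011000001101, $) ⊢ (s2, 0011000001101, Y$) ⊢ (s3, 011000001101, UY$) ⊢ (s3, 11000001101, Y$) ⊢ (s4, 1000001101, $) ⊢ (s1, 000001101, U$) ⊢ (s2, 00001101, U$) ⊢ (s5, 0001101, UU$) ⊢ (s3, 0001101, U$) ⊢ (s3, 001101, $) ⊢ (s3, 01101, UY$) ⊢ (s3, 1101, Y$) ⊢ (s4, 101, $) ⊢ (s1, 01, U$) ⊢ (s2, 1, U$) ⊢ (s5, ε, YU$)
All input consumed; state s5 ∉ F and no further ε-move applies.

Reject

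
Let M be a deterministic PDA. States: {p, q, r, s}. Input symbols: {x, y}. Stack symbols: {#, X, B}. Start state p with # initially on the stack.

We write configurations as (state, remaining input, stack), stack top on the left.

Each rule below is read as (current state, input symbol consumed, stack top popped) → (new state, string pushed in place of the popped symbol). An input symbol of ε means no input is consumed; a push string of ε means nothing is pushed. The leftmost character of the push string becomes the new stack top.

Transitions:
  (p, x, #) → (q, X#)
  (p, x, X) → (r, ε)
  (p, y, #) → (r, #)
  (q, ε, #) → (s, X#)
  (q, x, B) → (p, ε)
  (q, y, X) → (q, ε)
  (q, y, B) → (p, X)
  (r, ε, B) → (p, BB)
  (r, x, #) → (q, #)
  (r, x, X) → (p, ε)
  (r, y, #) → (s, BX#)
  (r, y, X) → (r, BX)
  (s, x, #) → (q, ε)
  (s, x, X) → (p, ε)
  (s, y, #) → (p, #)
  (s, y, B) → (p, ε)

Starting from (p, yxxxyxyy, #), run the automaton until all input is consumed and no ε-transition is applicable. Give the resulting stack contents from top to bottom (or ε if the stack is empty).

(p, yxxxyxyy, #)
  read y, top #: go to r, push # → (r, xxxyxyy, #)
  read x, top #: go to q, push # → (q, xxyxyy, #)
  ε-move, top #: go to s, push X# → (s, xxyxyy, X#)
  read x, top X: go to p, push ε → (p, xyxyy, #)
  read x, top #: go to q, push X# → (q, yxyy, X#)
  read y, top X: go to q, push ε → (q, xyy, #)
  ε-move, top #: go to s, push X# → (s, xyy, X#)
  read x, top X: go to p, push ε → (p, yy, #)
  read y, top #: go to r, push # → (r, y, #)
  read y, top #: go to s, push BX# → (s, ε, BX#)
All input consumed in state s with stack BX#.

BX#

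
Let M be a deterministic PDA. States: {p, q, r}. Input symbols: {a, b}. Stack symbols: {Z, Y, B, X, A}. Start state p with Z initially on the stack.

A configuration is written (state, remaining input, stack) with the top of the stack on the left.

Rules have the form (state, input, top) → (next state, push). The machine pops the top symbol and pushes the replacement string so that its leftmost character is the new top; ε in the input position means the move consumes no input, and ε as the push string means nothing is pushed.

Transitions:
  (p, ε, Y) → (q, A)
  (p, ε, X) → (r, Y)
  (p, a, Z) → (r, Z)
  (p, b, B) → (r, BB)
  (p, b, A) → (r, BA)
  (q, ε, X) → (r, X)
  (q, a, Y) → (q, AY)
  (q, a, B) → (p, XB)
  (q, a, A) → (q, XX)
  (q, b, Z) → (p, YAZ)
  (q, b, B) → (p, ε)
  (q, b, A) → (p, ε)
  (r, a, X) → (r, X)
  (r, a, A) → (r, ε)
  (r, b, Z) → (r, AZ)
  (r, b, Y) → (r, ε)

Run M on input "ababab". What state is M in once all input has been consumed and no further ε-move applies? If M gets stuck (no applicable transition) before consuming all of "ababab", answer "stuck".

r

(p, ababab, Z)
  read a, top Z: go to r, push Z → (r, babab, Z)
  read b, top Z: go to r, push AZ → (r, abab, AZ)
  read a, top A: go to r, push ε → (r, bab, Z)
  read b, top Z: go to r, push AZ → (r, ab, AZ)
  read a, top A: go to r, push ε → (r, b, Z)
  read b, top Z: go to r, push AZ → (r, ε, AZ)
All input consumed; M is in state r.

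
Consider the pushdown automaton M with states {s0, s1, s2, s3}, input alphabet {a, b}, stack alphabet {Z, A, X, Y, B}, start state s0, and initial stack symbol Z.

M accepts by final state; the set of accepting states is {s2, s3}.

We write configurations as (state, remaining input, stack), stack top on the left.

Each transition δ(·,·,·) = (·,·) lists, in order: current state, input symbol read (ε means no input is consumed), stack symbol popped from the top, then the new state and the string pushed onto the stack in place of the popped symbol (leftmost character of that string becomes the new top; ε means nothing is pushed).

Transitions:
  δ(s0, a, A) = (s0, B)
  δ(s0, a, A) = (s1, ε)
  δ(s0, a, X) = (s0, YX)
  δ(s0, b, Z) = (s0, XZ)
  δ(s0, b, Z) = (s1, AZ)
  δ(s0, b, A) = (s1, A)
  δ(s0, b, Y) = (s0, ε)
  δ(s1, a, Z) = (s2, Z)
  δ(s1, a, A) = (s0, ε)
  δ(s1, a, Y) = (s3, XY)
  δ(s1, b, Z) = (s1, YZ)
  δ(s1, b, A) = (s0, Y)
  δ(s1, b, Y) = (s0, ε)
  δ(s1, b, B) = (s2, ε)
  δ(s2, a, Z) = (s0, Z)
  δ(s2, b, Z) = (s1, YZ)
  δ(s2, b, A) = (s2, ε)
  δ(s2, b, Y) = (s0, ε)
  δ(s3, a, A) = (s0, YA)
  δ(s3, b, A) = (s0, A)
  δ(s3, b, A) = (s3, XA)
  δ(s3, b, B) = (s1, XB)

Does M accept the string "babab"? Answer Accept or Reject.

No computation consumes all input and reaches a final state.

Reject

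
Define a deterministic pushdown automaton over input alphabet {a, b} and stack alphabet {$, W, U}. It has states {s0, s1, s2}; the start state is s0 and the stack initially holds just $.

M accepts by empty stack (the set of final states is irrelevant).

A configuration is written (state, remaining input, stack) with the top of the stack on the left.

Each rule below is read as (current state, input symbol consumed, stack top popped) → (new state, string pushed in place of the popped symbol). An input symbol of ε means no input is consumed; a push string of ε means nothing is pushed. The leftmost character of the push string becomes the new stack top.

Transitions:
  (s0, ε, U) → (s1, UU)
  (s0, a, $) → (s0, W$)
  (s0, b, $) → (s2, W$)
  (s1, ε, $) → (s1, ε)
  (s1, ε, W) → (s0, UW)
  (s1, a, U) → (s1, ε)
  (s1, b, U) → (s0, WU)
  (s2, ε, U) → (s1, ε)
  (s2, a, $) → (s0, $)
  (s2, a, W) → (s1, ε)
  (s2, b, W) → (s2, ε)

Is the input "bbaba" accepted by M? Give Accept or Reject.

(s0, bbaba, $) ⊢ (s2, baba, W$) ⊢ (s2, aba, $) ⊢ (s0, ba, $) ⊢ (s2, a, W$) ⊢ (s1, ε, $) ⊢ (s1, ε, ε)
All input consumed and the stack is empty.

Accept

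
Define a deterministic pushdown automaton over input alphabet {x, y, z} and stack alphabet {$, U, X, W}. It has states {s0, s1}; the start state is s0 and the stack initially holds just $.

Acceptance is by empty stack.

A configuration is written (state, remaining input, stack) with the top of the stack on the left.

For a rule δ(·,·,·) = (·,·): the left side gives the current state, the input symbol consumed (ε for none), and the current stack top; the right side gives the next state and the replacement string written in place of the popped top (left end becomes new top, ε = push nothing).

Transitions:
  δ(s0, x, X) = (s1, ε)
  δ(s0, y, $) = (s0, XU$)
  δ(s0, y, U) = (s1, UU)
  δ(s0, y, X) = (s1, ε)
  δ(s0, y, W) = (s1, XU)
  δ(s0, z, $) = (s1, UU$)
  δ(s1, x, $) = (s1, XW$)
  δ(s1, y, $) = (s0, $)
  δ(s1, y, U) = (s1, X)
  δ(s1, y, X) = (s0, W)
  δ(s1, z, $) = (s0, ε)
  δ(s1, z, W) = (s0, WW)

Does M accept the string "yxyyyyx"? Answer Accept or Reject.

(s0, yxyyyyx, $)
  read y, top $: go to s0, push XU$ → (s0, xyyyyx, XU$)
  read x, top X: go to s1, push ε → (s1, yyyyx, U$)
  read y, top U: go to s1, push X → (s1, yyyx, X$)
  read y, top X: go to s0, push W → (s0, yyx, W$)
  read y, top W: go to s1, push XU → (s1, yx, XU$)
  read y, top X: go to s0, push W → (s0, x, WU$)
No transition applies at (s0, x, WU$); input not fully consumed.

Reject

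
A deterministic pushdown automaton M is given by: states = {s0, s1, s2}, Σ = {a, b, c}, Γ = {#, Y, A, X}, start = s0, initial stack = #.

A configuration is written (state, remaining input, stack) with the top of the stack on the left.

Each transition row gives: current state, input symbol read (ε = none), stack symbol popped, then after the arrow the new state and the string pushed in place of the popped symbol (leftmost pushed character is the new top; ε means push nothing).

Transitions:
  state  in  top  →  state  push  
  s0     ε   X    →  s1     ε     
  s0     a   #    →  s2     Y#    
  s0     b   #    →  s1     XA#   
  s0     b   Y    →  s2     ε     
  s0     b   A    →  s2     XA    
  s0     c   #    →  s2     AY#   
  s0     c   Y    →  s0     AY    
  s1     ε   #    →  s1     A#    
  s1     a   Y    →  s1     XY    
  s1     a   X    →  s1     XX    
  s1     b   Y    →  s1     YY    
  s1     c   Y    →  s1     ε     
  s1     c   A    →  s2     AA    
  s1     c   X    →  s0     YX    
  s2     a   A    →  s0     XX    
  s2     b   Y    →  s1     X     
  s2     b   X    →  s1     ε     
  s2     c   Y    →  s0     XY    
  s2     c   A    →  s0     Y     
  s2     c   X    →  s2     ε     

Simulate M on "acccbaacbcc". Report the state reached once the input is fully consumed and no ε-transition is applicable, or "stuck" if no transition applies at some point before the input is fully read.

stuck

(s0, acccbaacbcc, #) ⊢ (s2, cccbaacbcc, Y#) ⊢ (s0, ccbaacbcc, XY#) ⊢ (s1, ccbaacbcc, Y#) ⊢ (s1, cbaacbcc, #) ⊢ (s1, cbaacbcc, A#) ⊢ (s2, baacbcc, AA#)
No transition for (s2, b, top A); M blocks with input baacbcc remaining.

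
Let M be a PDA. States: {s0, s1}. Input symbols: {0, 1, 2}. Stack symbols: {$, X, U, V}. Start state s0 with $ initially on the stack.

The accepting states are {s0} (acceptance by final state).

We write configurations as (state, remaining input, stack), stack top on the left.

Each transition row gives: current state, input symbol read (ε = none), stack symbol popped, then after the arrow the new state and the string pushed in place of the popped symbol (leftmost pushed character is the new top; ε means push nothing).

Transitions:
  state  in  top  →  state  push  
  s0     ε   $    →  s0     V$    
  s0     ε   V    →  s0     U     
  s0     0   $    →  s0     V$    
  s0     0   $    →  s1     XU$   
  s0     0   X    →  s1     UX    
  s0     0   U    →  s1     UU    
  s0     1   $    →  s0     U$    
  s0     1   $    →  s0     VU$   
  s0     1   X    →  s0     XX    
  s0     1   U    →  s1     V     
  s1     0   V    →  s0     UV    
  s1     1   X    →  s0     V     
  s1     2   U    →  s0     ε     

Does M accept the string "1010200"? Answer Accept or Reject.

No computation consumes all input and reaches a final state.

Reject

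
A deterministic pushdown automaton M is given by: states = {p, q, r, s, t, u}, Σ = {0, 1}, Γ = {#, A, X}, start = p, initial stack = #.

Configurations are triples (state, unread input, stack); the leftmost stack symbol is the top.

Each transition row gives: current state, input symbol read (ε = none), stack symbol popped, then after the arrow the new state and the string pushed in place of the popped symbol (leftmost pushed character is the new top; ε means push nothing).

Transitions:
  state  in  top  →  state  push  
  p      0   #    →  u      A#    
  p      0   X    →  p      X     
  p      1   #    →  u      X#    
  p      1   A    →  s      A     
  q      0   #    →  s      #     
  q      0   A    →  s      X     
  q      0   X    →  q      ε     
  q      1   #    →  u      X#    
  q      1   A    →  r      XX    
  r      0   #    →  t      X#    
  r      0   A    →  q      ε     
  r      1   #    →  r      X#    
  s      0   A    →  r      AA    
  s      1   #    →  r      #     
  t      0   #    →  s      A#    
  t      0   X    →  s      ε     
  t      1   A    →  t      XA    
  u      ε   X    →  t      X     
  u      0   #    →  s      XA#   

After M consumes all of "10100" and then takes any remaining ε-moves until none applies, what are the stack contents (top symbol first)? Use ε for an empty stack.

#

(p, 10100, #) ⊢ (u, 0100, X#) ⊢ (t, 0100, X#) ⊢ (s, 100, #) ⊢ (r, 00, #) ⊢ (t, 0, X#) ⊢ (s, ε, #)
All input consumed in state s with stack #.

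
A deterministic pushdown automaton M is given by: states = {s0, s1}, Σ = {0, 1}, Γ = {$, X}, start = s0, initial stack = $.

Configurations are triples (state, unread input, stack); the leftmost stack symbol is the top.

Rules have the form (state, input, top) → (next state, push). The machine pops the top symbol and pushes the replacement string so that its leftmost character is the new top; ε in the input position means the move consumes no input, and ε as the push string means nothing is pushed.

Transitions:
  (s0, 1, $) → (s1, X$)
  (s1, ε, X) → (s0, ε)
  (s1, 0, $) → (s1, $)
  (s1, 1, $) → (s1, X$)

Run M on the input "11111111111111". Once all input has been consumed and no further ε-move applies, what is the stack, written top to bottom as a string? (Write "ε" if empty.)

(s0, 11111111111111, $)
  read 1, top $: go to s1, push X$ → (s1, 1111111111111, X$)
  ε-move, top X: go to s0, push ε → (s0, 1111111111111, $)
  read 1, top $: go to s1, push X$ → (s1, 111111111111, X$)
  ε-move, top X: go to s0, push ε → (s0, 111111111111, $)
  read 1, top $: go to s1, push X$ → (s1, 11111111111, X$)
  ε-move, top X: go to s0, push ε → (s0, 11111111111, $)
  read 1, top $: go to s1, push X$ → (s1, 1111111111, X$)
  ε-move, top X: go to s0, push ε → (s0, 1111111111, $)
  read 1, top $: go to s1, push X$ → (s1, 111111111, X$)
  ε-move, top X: go to s0, push ε → (s0, 111111111, $)
  read 1, top $: go to s1, push X$ → (s1, 11111111, X$)
  ε-move, top X: go to s0, push ε → (s0, 11111111, $)
  read 1, top $: go to s1, push X$ → (s1, 1111111, X$)
  ε-move, top X: go to s0, push ε → (s0, 1111111, $)
  read 1, top $: go to s1, push X$ → (s1, 111111, X$)
  ε-move, top X: go to s0, push ε → (s0, 111111, $)
  read 1, top $: go to s1, push X$ → (s1, 11111, X$)
  ε-move, top X: go to s0, push ε → (s0, 11111, $)
  read 1, top $: go to s1, push X$ → (s1, 1111, X$)
  ε-move, top X: go to s0, push ε → (s0, 1111, $)
  read 1, top $: go to s1, push X$ → (s1, 111, X$)
  ε-move, top X: go to s0, push ε → (s0, 111, $)
  read 1, top $: go to s1, push X$ → (s1, 11, X$)
  ε-move, top X: go to s0, push ε → (s0, 11, $)
  read 1, top $: go to s1, push X$ → (s1, 1, X$)
  ε-move, top X: go to s0, push ε → (s0, 1, $)
  read 1, top $: go to s1, push X$ → (s1, ε, X$)
  ε-move, top X: go to s0, push ε → (s0, ε, $)
All input consumed in state s0 with stack $.

$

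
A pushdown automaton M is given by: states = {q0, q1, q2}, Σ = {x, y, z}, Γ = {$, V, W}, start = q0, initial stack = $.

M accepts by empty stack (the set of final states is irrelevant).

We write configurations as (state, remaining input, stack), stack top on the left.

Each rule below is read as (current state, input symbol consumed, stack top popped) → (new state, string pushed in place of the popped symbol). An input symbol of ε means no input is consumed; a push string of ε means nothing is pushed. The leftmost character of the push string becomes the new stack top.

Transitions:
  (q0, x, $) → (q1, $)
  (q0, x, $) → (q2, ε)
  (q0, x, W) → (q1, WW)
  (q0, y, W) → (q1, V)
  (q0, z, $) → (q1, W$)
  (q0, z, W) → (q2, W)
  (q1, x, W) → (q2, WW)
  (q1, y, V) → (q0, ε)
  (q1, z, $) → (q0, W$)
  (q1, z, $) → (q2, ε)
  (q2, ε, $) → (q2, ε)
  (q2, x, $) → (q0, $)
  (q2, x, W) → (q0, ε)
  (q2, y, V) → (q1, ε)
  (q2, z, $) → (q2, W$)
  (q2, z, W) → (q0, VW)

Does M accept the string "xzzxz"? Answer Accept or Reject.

No computation consumes all input and empties the stack.

Reject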